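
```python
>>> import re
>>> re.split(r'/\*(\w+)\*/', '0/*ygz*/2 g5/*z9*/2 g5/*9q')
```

Matches to split on: at [1:8] → '/*ygz*/'; at [12:18] → '/*z9*/'.
The group in the pattern means `split` returns the separators' captures alongside the pieces.

['0', 'ygz', '2 g5', 'z9', '2 g5/*9q']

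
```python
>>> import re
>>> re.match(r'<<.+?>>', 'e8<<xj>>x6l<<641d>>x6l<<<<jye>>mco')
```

None

`match` is anchored at position 0; if the pattern doesn't fit there, it returns None.
Here the pattern fails at index 0, so the call returns None.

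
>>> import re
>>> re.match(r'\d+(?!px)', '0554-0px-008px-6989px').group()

'0554'

Because the assertion is negative and zero-width, positions next to the forbidden text are skipped.
With `match`, the pattern is implicitly anchored at the beginning.
The match spans [0:4] → '0554'.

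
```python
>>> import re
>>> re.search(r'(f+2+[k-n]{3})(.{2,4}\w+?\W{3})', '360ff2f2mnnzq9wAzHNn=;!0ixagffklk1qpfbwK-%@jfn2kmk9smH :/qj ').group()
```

'f2mnnzq9wAzHNn=;!'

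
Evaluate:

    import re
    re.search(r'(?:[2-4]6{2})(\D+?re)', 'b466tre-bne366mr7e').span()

(1, 7)

The pattern matches a character in [2-4], then exactly 2 of a literal '6' (non-capturing group); then one or more of a non-digit (lazy), then the literal 're' (captured).
`re.search` scans for the first position where the pattern succeeds.
The match spans [1:7] → '466tre'.
Captured: group 1 = 'tre'.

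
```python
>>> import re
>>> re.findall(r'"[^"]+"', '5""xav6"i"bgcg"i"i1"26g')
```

Walking the string: at [2:8] → '"xav6"'; at [9:15] → '"bgcg"'; at [16:20] → '"i1"'.
With no groups in the pattern, `findall` gives back each whole match — 3 here.

['"xav6"', '"bgcg"', '"i1"']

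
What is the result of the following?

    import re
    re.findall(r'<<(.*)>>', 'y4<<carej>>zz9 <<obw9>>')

['carej>>zz9 <<obw9']

Scanning left to right: at [2:23] match '<<carej>>zz9 <<obw9>>', group 1 = 'carej>>zz9 <<obw9'.
`findall` collects group 1 from the one match (1 total).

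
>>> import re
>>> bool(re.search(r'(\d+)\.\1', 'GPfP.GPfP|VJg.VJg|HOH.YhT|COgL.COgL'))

False

`\1` is not a pattern — it's the concrete string captured by group 1, re-applied verbatim.
Here no position works, so the call returns None, and `bool(None)` is False.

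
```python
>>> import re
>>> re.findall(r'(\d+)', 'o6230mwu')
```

['6230']

One capturing group, so `findall` returns just the captured substring from the one match — 1 in all.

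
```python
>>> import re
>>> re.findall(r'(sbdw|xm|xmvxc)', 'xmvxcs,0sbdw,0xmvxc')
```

['xm', 'sbdw', 'xm']

The regex engine tests alternatives in the order written; an earlier branch that matches wins even if a later one would match more.
With a single group, `findall` returns only what that group captured — 3 items.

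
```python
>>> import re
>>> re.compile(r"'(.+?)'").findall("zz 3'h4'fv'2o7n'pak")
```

['h4', '2o7n']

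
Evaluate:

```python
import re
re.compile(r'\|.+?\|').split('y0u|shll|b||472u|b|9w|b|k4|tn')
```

['y0u', 'b', 'b', 'b', 'tn']

With the lazy modifier that quantifier settles for the fewest repetitions that let the rest of the pattern succeed (the atoms after it are unaffected and can still be greedy).
The string is cut at each match, leaving 5 pieces.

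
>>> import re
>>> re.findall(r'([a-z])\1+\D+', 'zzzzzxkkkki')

['z']

`\1` has to match the exact text group 1 already captured.
With a single group, `findall` returns only what that group captured — 1 item.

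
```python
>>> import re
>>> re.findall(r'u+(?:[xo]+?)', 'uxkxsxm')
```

Pattern: one or more of a literal 'u'; then one or more of one of [xo] (lazy) (non-capturing group).
Walking the string: at [0:2] → 'ux'.
Since nothing is captured, `findall` lists the 1 matched substring directly.

['ux']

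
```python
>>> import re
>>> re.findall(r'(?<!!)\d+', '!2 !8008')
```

['008']

The negative lookaround is zero-width — it rules out positions where the adjacent text would match, without consuming anything.
With no groups in the pattern, `findall` gives back each whole match — 1 here.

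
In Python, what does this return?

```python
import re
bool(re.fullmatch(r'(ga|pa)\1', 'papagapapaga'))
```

False

The backreference `\1` re-matches whatever the first group consumed, character for character.
`re.fullmatch` requires the pattern to consume the entire string.
Here the string isn't matched end-to-end, so the call returns None, and `bool(None)` is False.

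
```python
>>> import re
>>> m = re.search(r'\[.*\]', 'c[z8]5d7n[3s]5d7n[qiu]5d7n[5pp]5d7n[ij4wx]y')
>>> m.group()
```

The match spans [1:42] → '[z8]5d7n[3s]5d7n[qiu]5d7n[5pp]5d7n[ij4wx]'.

'[z8]5d7n[3s]5d7n[qiu]5d7n[5pp]5d7n[ij4wx]'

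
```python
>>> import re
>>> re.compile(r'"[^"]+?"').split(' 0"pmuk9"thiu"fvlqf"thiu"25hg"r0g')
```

Each match becomes a cut point; 4 segments remain.

[' 0', 'thiu', 'thiu', 'r0g']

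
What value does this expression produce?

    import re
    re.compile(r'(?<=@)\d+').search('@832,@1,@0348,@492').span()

(1, 4)

Lookahead/lookbehind check context without consuming it, so the matched span excludes the asserted characters.
`search` walks the string left to right and returns the first match it finds.
The match spans [1:4] → '832'.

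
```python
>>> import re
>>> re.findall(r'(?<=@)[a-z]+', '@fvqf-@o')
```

Lookahead/lookbehind check context without consuming it, so the matched span excludes the asserted characters.
Scanning left to right: at [1:5] → 'fvqf'; at [7:8] → 'o'.
With no groups in the pattern, `findall` gives back each whole match — 2 here.

['fvqf', 'o']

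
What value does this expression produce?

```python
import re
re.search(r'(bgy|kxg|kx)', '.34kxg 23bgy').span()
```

(3, 6)

Branches in `(...|...)` are attempted left-to-right; the first branch that allows the whole pattern to succeed is taken.
`re.search` tries every starting position until one works.
The match spans [3:6] → 'kxg'.
Captured: group 1 = 'kxg'.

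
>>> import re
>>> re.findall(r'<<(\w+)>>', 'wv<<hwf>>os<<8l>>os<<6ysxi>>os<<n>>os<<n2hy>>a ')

['hwf', '8l', '6ysxi', 'n', 'n2hy']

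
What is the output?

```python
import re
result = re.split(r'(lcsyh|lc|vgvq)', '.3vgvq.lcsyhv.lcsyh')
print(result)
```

['.3', 'vgvq', '.', 'lcsyh', 'v.', 'lcsyh', '']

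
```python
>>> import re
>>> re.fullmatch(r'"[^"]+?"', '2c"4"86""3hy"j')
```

None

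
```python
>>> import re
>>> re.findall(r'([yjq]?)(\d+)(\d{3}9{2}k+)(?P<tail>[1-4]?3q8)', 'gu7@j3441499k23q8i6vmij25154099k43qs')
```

[('j', '34', '41499k', '23q8')]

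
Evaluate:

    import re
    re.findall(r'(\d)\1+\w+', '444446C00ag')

['4']

`\1` is not a pattern — it's the concrete string captured by group 1, re-applied verbatim.
Matches: at [0:11] match '444446C00ag', group 1 = '4'.
`findall` collects group 1 from the one match (1 total).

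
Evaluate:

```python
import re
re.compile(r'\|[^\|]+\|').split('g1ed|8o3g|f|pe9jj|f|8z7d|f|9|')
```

Matches to split on: at [4:10] → '|8o3g|'; at [11:18] → '|pe9jj|'; at [19:25] → '|8z7d|'; at [26:29] → '|9|'.
Each match becomes a cut point; 5 segments remain.

['g1ed', 'f', 'f', 'f', '']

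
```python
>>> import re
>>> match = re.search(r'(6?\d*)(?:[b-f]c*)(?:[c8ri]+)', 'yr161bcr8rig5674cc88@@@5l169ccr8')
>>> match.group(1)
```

Pattern: optionally a literal '6', then zero or more of a digit (captured); then a character in [b-f], then zero or more of the literal 'c' (non-capturing group); then one or more of one of [c8ri] (non-capturing group).
`re.search` scans for the first position where the pattern succeeds.
The match spans [2:11] → '161bcr8ri'.
Captured: group 1 = '161'.

'161'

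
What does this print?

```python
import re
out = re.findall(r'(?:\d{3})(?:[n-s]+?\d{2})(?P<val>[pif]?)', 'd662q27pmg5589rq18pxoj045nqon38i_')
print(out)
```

With a single group, `findall` returns only what that group captured — 3 items.

['p', 'p', 'i']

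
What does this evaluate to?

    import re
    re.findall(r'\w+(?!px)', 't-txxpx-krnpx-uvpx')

['t', 'txxpx', 'krnpx', 'uvpx']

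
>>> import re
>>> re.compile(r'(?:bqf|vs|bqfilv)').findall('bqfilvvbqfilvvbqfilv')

['bqf', 'bqf', 'bqf']

Alternation tries branches left to right and keeps the first one that lets the overall match succeed at that position.
`findall` yields the raw match text (3 of them) because the pattern has no groups.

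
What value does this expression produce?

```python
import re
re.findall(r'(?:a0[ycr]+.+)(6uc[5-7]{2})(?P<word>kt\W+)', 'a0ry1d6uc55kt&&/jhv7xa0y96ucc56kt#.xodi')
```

[('6uc55', 'kt&&/')]

Multiple groups make `findall` return tuples — one 2-tuple for the one match.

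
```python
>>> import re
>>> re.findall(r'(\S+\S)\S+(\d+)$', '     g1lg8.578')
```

[('g1lg8.5', '8')]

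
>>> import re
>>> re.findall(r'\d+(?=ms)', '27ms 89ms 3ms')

['27', '89', '3']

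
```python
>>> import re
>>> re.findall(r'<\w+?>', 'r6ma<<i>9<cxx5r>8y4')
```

['<i>', '<cxx5r>']

Scanning left to right: at [5:8] → '<i>'; at [9:16] → '<cxx5r>'.
`findall` yields the raw match text (2 of them) because the pattern has no groups.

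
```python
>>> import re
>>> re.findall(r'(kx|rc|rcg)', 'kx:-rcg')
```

['kx', 'rc']

Branches in `(...|...)` are attempted left-to-right; the first branch that allows the whole pattern to succeed is taken.
Walking the string: at [0:2] match 'kx', group 1 = 'kx'; at [4:6] match 'rc', group 1 = 'rc'.
One capturing group, so `findall` returns just the captured substring from each match — 2 in all.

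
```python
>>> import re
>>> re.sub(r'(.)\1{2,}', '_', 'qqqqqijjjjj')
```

'_i_'

`\1` has to match the exact text group 1 already captured.
Every occurrence is swapped for '_'.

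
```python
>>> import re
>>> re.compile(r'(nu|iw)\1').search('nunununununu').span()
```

`\1` has to match the exact text group 1 already captured.
`re.search` scans for the first position where the pattern succeeds.
The match spans [0:4] → 'nunu'.
Captured: group 1 = 'nu'.

(0, 4)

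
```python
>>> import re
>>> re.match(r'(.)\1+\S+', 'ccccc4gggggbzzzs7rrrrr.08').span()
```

(0, 25)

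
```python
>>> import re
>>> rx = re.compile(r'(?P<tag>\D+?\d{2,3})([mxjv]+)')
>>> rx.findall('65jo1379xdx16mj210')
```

[('xdx16', 'mj')]

The pattern matches one or more of a non-digit (lazy), then 2 to 3 of a digit (captured as 'tag'); then one or more of one of [mxjv] (captured).
Matches: at [8:15] match 'xdx16mj', groups = ('xdx16', 'mj').
Multiple groups make `findall` return tuples — one 2-tuple for the one match.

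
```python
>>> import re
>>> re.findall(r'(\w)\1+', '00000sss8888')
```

['0', 's', '8']

After group 1 captures some text, `\1` only succeeds where that same text appears again.
`findall` collects group 1 from each match (3 total).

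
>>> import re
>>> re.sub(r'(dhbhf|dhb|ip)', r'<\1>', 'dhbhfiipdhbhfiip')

'<dhbhf>i<ip><dhbhf>i<ip>'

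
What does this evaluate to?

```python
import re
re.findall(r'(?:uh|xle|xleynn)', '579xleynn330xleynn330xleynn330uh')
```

['xle', 'xle', 'xle', 'uh']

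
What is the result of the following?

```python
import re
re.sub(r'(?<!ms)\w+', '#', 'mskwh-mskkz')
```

'#-#'

The negative lookahead/lookbehind blocks any match where the forbidden context is present.
Matches: at [0:5] → 'mskwh'; at [6:11] → 'mskkz'.
Each match is replaced by '#'.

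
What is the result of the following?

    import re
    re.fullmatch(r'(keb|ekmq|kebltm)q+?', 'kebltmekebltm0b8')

`fullmatch` succeeds only if the pattern covers the string from start to end.
Here the pattern can't cover the whole string, so the call returns None.

None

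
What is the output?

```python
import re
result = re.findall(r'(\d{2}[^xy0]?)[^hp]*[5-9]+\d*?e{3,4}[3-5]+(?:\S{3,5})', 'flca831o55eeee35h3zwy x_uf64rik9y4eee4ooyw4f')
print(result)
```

['831']

Pattern: exactly 2 of a digit, then optionally any character except [xy0] (captured); then zero or more of any character except [hp], then one or more of a character in [5-9]; then zero or more of a digit (lazy), then 3 to 4 of a literal 'e', then one or more of a character in [3-5]; then 3 to 5 of a non-whitespace character (non-capturing group).
`findall` collects group 1 from the one match (1 total).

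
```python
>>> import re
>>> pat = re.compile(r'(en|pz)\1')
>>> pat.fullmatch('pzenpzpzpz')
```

None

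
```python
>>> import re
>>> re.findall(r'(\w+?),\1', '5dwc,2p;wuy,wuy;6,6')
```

`\1` is not a pattern — it's the concrete string captured by group 1, re-applied verbatim.
Matches: at [8:15] match 'wuy,wuy', group 1 = 'wuy'; at [16:19] match '6,6', group 1 = '6'.
`findall` collects group 1 from each match (2 total).

['wuy', '6']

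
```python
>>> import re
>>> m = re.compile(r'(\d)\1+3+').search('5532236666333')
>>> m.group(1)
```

The match spans [0:3] → '553'.
Captured: group 1 = '5'.

'5'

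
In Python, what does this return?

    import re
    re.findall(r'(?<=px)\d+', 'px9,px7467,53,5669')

Lookahead/lookbehind check context without consuming it, so the matched span excludes the asserted characters.
Matches: at [2:3] → '9'; at [6:10] → '7467'.
No capturing groups, so `findall` returns the 2 full match strings.

['9', '7467']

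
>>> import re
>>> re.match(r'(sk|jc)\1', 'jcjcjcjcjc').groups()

`\1` has to match the exact text group 1 already captured.
`re.match` only tries the pattern at the start of the string.
The match spans [0:4] → 'jcjc'.
Captured: group 1 = 'jc'.

('jc',)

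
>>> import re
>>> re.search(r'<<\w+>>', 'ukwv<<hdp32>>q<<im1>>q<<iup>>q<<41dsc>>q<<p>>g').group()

`search` walks the string left to right and returns the first match it finds.
The match spans [4:13] → '<<hdp32>>'.

'<<hdp32>>'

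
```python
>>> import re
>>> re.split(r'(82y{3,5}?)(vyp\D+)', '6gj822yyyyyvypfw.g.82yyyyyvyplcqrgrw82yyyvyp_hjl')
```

['6gj822yyyyyvypfw.g.', '82yyyyy', 'vyplcqrgrw', '', '82yyy', 'vyp_hjl', '']

With a capturing group present, the delimiter's captured portion is kept in the result list.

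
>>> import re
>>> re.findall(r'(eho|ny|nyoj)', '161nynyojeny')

['ny', 'ny', 'ny']

Alternation isn't longest-match — the leftmost alternative that fits at this position is chosen.
Matches: at [3:5] match 'ny', group 1 = 'ny'; at [5:7] match 'ny', group 1 = 'ny'; at [10:12] match 'ny', group 1 = 'ny'.
`findall` collects group 1 from each match (3 total).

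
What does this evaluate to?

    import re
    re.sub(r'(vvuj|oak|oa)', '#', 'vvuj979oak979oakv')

`|` is ordered: at each position the engine commits to the first alternative that works.
Matches: at [0:4] → 'vvuj'; at [7:10] → 'oak'; at [13:16] → 'oak'.
Every occurrence is swapped for '#'.

'#979#979#v'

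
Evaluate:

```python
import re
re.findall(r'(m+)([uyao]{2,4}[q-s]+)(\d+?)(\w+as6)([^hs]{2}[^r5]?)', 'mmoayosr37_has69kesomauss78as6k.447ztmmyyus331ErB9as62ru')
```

Lazy quantifiers expand one character at a time until the remainder of the pattern can match.
With 5 capturing groups, `findall` returns a 5-tuple per match.

[('mm', 'oayosr', '3', '7_has69kesomauss78as6', 'k.4'), ('mm', 'yyus', '3', '31ErB9as6', '2ru')]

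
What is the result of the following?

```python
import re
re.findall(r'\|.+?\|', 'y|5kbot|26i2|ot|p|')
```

['|5kbot|', '|ot|']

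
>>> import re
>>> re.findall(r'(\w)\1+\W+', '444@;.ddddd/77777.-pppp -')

['4', 'd', '7', 'p']

`\1` is not a pattern — it's the concrete string captured by group 1, re-applied verbatim.
With a single group, `findall` returns only what that group captured — 4 items.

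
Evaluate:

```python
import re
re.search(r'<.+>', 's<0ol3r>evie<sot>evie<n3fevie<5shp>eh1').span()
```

(1, 35)

The match spans [1:35] → '<0ol3r>evie<sot>evie<n3fevie<5shp>'.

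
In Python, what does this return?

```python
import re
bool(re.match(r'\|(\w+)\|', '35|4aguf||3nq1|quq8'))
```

`re.match` won't scan ahead — the pattern has to work from the very first character.
Here position 0 doesn't satisfy it, so the call returns None, and `bool(None)` is False.

False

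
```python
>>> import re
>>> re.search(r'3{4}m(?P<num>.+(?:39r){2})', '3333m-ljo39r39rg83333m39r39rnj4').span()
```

Pattern: exactly 4 of a literal '3', then a literal 'm'; then one or more of any character, then the literal '39r' repeated 2 times (captured as 'num').
`re.search` tries every starting position until one works.
The match spans [0:28] → '3333m-ljo39r39rg83333m39r39r'.
Captured: group 1 = '-ljo39r39rg83333m39r39r'.

(0, 28)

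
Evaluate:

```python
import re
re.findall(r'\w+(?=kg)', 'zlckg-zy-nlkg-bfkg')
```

The `(?=…)`/`(?<=…)` assertion just peeks at neighbouring text; it doesn't advance the match position.
No capturing groups, so `findall` returns the 3 full match strings.

['zlc', 'nl', 'bf']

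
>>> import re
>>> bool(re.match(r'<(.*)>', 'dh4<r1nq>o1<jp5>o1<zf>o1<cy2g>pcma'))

False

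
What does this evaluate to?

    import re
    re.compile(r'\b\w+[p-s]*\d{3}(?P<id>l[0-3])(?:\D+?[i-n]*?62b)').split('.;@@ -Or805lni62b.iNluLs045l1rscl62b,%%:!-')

This matches a word boundary (`\b`, zero-width); then one or more of a word character, then zero or more of a character in [p-s], then exactly 3 of a digit; then the literal 'l', then a character in [0-3] (captured as 'id'); then one or more of a non-digit (lazy), then zero or more of a character in [i-n] (lazy), then the literal '62b' (non-capturing group).
Matches to split on: at [18:36] → 'iNluLs045l1rscl62b'.
The group in the pattern means `split` returns the separators' captures alongside the pieces.

['.;@@ -Or805lni62b.', 'l1', ',%%:!-']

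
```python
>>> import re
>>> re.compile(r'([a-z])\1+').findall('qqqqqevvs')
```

['q', 'v']

`\1` is not a pattern — it's the concrete string captured by group 1, re-applied verbatim.
Matches: at [0:5] match 'qqqqq', group 1 = 'q'; at [6:8] match 'vv', group 1 = 'v'.
`findall` collects group 1 from each match (2 total).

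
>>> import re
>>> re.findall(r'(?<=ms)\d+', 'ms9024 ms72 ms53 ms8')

The positive lookaround only admits positions where the adjacent text matches; those characters stay outside the span.
No capturing groups, so `findall` returns the 4 full match strings.

['9024', '72', '53', '8']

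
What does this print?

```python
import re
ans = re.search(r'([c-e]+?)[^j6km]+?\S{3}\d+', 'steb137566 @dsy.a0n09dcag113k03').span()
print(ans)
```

The match spans [2:10] → 'eb137566'.

(2, 10)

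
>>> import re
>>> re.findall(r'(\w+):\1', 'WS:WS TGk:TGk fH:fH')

['WS', 'TGk', 'fH']

A backreference is literal: `\1` must see the identical characters the first group matched.
`findall` collects group 1 from each match (3 total).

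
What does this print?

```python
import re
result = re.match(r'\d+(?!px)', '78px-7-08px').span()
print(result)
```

The negative lookaround is zero-width — it rules out positions where the adjacent text would match, without consuming anything.
`re.match` won't scan ahead — the pattern has to work from the very first character.
The match spans [0:1] → '7'.

(0, 1)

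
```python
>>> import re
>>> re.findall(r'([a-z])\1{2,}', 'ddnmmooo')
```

['o']

The backreference `\1` re-matches whatever the first group consumed, character for character.
Scanning left to right: at [5:8] match 'ooo', group 1 = 'o'.
One capturing group, so `findall` returns just the captured substring from the one match — 1 in all.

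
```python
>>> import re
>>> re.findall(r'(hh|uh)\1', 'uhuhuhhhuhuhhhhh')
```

After group 1 captures some text, `\1` only succeeds where that same text appears again.
Scanning left to right: at [0:4] match 'uhuh', group 1 = 'uh'; at [8:12] match 'uhuh', group 1 = 'uh'; at [12:16] match 'hhhh', group 1 = 'hh'.
`findall` collects group 1 from each match (3 total).

['uh', 'uh', 'hh']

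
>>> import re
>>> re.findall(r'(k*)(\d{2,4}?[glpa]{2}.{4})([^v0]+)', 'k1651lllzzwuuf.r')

[('k', '1651lllzzw', 'uuf.r')]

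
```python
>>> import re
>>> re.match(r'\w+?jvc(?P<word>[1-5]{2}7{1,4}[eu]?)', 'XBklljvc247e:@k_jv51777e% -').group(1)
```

Pattern: one or more of a word character (lazy); then the literal 'j', then the literal 'vc'; then exactly 2 of a character in [1-5], then 1 to 4 of a literal '7', then optionally one of [eu] (captured as 'word').
`match` is anchored at position 0; if the pattern doesn't fit there, it returns None.
The match spans [0:12] → 'XBklljvc247e'.
Captured: group 1 = '247e'.

'247e'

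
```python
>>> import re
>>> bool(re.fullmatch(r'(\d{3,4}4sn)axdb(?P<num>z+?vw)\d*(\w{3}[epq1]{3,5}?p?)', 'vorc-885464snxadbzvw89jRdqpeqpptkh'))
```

False

The pattern matches 3 to 4 of a digit, then the literal '4sn' (captured); then the literal 'ax', then the literal 'db'; then one or more of the literal 'z' (lazy), then the literal 'vw' (captured as 'num'); then zero or more of a digit; then exactly 3 of a word character, then 3 to 5 of one of [epq1] (lazy), then optionally the literal 'p' (captured).
For `fullmatch`, every character of the input must be accounted for by the pattern.
Here the string isn't matched end-to-end, so the call returns None, and `bool(None)` is False.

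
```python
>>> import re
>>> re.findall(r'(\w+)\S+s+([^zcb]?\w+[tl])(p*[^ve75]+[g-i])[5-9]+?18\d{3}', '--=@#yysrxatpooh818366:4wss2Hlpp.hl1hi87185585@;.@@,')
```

Pattern: one or more of a word character (captured); then one or more of a non-whitespace character, then one or more of a literal 's'; then optionally any character except [zcb], then one or more of a word character, then one of [tl] (captured); then zero or more of the literal 'p', then one or more of any character except [ve75], then a character in [g-i] (captured); then one or more of a character in [5-9] (lazy), then the literal '18', then exactly 3 of a digit.
Multiple groups make `findall` return tuples — one 3-tuple for the one match.

[('yysrxatpooh818366', '2Hl', 'pp.hl1hi')]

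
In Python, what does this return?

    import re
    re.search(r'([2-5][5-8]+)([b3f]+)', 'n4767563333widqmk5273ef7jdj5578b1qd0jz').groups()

This matches a character in [2-5], then one or more of a character in [5-8] (captured); then one or more of one of [b3f] (captured).
`re.search` tries every starting position until one works.
The match spans [1:11] → '4767563333'.
Captured: group 1 = '476756', group 2 = '3333'.

('476756', '3333')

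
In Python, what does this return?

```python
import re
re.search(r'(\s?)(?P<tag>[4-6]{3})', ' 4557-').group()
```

' 455'

The pattern matches optionally whitespace (captured); then exactly 3 of a character in [4-6] (captured as 'tag').
Unlike `match`, `search` isn't anchored — it looks for the pattern anywhere in the string.
The match spans [0:4] → ' 455'.
Captured: group 1 = ' ', group 2 = '455'.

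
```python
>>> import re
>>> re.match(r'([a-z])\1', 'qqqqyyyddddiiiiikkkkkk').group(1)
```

'q'

The backreference `\1` re-matches whatever the first group consumed, character for character.
`re.match` won't scan ahead — the pattern has to work from the very first character.
The match spans [0:2] → 'qq'.
Captured: group 1 = 'q'.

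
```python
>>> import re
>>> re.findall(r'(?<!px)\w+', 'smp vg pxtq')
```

['smp', 'vg', 'pxtq']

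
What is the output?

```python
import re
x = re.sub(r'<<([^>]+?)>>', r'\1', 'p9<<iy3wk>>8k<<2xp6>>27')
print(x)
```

Matches: at [2:11] → '<<iy3wk>>'; at [13:21] → '<<2xp6>>'.
The replacement refers to a captured group, so each match is rewritten using its own captured text.

p9iy3wk8k2xp627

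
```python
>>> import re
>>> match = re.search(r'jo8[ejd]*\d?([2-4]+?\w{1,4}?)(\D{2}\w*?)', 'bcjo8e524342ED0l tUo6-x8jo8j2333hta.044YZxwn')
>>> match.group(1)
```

The pattern matches the literal 'jo8', then zero or more of one of [ejd], then optionally a digit; then one or more of a character in [2-4] (lazy), then 1 to 4 of a word character (lazy) (captured); then exactly 2 of a non-digit, then zero or more of a word character (lazy) (captured).
A non-greedy quantifier consumes as few characters as it can — just enough that the remainder of the pattern still matches from where it stops; whatever follows it matches normally.
`re.search` scans for the first position where the pattern succeeds.
The match spans [2:14] → 'jo8e524342ED'.
Captured: group 1 = '24342', group 2 = 'ED'.

'24342'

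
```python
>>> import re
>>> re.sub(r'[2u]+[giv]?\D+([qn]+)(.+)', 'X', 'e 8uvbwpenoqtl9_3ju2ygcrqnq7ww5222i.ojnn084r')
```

'e 8X'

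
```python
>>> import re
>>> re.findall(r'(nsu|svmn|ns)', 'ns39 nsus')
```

Branches in `(...|...)` are attempted left-to-right; the first branch that allows the whole pattern to succeed is taken.
Walking the string: at [0:2] match 'ns', group 1 = 'ns'; at [5:8] match 'nsu', group 1 = 'nsu'.
With a single group, `findall` returns only what that group captured — 2 items.

['ns', 'nsu']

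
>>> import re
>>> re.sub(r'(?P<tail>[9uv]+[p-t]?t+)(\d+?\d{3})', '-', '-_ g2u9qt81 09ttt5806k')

'-_ g2u9qt81 0-k'

The pattern matches one or more of one of [9uv], then optionally a character in [p-t], then one or more of a literal 't' (captured as 'tail'); then one or more of a digit (lazy), then exactly 3 of a digit (captured).
`sub` substitutes '-' at each match site.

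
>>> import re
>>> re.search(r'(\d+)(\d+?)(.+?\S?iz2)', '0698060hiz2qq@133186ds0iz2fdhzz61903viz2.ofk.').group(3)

'hiz2'

The match spans [0:11] → '0698060hiz2'.
Captured: group 1 = '069806', group 2 = '0', group 3 = 'hiz2'.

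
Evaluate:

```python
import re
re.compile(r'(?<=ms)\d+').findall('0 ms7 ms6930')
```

['7', '6930']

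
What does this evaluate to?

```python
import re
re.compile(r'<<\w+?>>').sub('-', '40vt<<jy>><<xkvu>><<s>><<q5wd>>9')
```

Every occurrence is swapped for '-'.

'40vt----9'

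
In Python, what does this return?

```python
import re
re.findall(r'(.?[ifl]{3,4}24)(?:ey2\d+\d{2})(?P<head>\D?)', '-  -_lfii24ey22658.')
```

The pattern matches optionally any character, then 3 to 4 of one of [ifl], then the literal '24' (captured); then the literal 'ey2', then one or more of a digit, then exactly 2 of a digit (non-capturing group); then optionally a non-digit (captured as 'head').
Scanning left to right: at [4:19] match '_lfii24ey22658.', groups = ('_lfii24', '.').
`findall` packs the 2 group values into a tuple for every match.

[('_lfii24', '.')]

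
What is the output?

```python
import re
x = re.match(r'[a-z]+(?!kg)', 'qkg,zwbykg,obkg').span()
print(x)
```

(0, 3)

With `match`, the pattern is implicitly anchored at the beginning.
The match spans [0:3] → 'qkg'.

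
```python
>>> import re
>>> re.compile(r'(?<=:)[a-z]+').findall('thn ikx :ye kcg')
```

Because the assertion is zero-width, the text it checks is not consumed and won't appear in the result.
Walking the string: at [9:11] → 'ye'.
Since nothing is captured, `findall` lists the 1 matched substring directly.

['ye']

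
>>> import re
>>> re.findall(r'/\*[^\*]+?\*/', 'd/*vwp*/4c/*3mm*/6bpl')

Walking the string: at [1:8] → '/*vwp*/'; at [10:17] → '/*3mm*/'.
`findall` yields the raw match text (2 of them) because the pattern has no groups.

['/*vwp*/', '/*3mm*/']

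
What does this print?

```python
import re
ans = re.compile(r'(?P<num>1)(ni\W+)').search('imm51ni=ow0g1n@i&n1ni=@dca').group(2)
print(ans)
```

Pattern: a literal '1' (captured as 'num'); then the literal 'ni', then one or more of a non-word character (captured).
`re.search` tries every starting position until one works.
The match spans [4:8] → '1ni='.
Captured: group 1 = '1', group 2 = 'ni='.

ni=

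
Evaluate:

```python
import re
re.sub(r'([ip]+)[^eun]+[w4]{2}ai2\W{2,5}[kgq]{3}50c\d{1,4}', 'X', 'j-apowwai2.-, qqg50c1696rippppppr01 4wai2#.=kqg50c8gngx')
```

'j-aXgngx'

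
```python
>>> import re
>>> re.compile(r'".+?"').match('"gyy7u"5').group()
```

'"gyy7u"'

`match` is anchored at position 0; if the pattern doesn't fit there, it returns None.
The match spans [0:7] → '"gyy7u"'.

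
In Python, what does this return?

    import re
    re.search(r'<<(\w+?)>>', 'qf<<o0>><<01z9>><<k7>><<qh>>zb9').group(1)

'o0'

The match spans [2:8] → '<<o0>>'.
Captured: group 1 = 'o0'.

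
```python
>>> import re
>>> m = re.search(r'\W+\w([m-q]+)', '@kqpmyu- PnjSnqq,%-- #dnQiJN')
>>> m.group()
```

'@kqpm'

The pattern matches one or more of a non-word character, then a word character; then one or more of a character in [m-q] (captured).
`search` walks the string left to right and returns the first match it finds.
The match spans [0:5] → '@kqpm'.
Captured: group 1 = 'qpm'.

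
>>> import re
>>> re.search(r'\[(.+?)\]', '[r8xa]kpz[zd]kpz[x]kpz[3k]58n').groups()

('r8xa',)

`re.search` scans for the first position where the pattern succeeds.
The match spans [0:6] → '[r8xa]'.
Captured: group 1 = 'r8xa'.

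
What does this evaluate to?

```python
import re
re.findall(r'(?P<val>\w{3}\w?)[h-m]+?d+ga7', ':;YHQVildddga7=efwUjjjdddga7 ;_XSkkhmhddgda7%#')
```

['YHQV', 'efwU']

Pattern: exactly 3 of a word character, then optionally a word character (captured as 'val'); then one or more of a character in [h-m] (lazy), then one or more of a literal 'd', then the literal 'ga7'.
Scanning left to right: at [2:14] match 'YHQVildddga7', group 1 = 'YHQV'; at [15:28] match 'efwUjjjdddga7', group 1 = 'efwU'.
Because there's exactly one group, `findall` drops the full match and keeps group 1 from each hit.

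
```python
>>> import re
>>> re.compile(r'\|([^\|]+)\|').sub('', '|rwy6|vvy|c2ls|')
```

'vvy'

Matches: at [0:6] → '|rwy6|'; at [9:15] → '|c2ls|'.
Each match is replaced by ''.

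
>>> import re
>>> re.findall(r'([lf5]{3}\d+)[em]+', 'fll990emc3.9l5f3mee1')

['fll990', 'l5f3']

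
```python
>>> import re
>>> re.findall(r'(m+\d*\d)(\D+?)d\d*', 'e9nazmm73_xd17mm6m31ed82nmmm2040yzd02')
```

[('mm73', '_x'), ('m31', 'e'), ('mmm2040', 'yz')]

The pattern matches one or more of the literal 'm', then zero or more of a digit, then a digit (captured); then one or more of a non-digit (lazy) (captured); then a literal 'd', then zero or more of a digit.
Matches: at [5:14] match 'mm73_xd17', groups = ('mm73', '_x'); at [17:24] match 'm31ed82', groups = ('m31', 'e'); at [25:37] match 'mmm2040yzd02', groups = ('mmm2040', 'yz').
`findall` packs the 2 group values into a tuple for every match.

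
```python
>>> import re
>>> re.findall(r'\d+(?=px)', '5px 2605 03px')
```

The positive lookaround only admits positions where the adjacent text matches; those characters stay outside the span.
`findall` yields the raw match text (2 of them) because the pattern has no groups.

['5', '03']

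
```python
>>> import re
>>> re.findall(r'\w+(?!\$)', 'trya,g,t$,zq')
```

['trya', 'g', 'zq']

A negative assertion filters positions out without eating any characters.
Scanning left to right: at [0:4] → 'trya'; at [5:6] → 'g'; at [10:12] → 'zq'.
No capturing groups, so `findall` returns the 3 full match strings.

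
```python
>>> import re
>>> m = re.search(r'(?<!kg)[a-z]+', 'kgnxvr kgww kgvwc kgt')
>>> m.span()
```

(0, 6)

`(?!…)`/`(?<!…)` only lets a position through if the neighbouring text does NOT match; no characters are consumed.
The match spans [0:6] → 'kgnxvr'.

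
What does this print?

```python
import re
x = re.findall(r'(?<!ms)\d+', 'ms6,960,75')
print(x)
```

The negative lookahead/lookbehind blocks any match where the forbidden context is present.
Since nothing is captured, `findall` lists the 2 matched substrings directly.

['960', '75']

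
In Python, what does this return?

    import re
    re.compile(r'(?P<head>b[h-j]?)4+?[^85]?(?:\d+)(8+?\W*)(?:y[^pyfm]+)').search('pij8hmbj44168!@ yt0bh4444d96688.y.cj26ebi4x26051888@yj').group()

This matches the literal 'b', then optionally a character in [h-j] (captured as 'head'); then one or more of the literal '4' (lazy), then optionally any character except [85]; then one or more of a digit (non-capturing group); then one or more of a literal '8' (lazy), then zero or more of a non-word character (captured); then a literal 'y', then one or more of any character except [pyfm] (non-capturing group).
`re.search` scans for the first position where the pattern succeeds.
The match spans [6:32] → 'bj44168!@ yt0bh4444d96688.'.
Captured: group 1 = 'bj', group 2 = '8!@ '.

'bj44168!@ yt0bh4444d96688.'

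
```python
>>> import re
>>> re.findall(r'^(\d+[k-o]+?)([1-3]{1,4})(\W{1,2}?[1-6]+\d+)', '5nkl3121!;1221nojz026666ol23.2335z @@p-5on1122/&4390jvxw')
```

[('5nkl', '3121', '!;1221')]

Pattern: anchored at the start of the string; then one or more of a digit, then one or more of a character in [k-o] (lazy) (captured); then 1 to 4 of a character in [1-3] (captured); then 1 to 2 of a non-word character (lazy), then one or more of a character in [1-6], then one or more of a digit (captured).
Matches: at [0:14] match '5nkl3121!;1221', groups = ('5nkl', '3121', '!;1221').
Multiple groups make `findall` return tuples — one 3-tuple for the one match.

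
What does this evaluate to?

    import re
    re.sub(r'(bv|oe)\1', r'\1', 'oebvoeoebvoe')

'oebvoebvoe'

The backreference `\1` re-matches whatever the first group consumed, character for character.
`\1` in the replacement pulls in group 1's text for each match.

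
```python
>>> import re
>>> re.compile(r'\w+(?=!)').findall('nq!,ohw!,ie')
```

['nq', 'ohw']

The `(?=…)`/`(?<=…)` assertion just peeks at neighbouring text; it doesn't advance the match position.
Matches: at [0:2] → 'nq'; at [4:7] → 'ohw'.
No capturing groups, so `findall` returns the 2 full match strings.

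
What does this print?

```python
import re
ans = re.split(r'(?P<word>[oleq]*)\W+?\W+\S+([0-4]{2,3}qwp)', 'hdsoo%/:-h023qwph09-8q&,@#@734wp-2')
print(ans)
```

Pattern: zero or more of one of [oleq] (captured as 'word'); then one or more of a non-word character (lazy); then one or more of a non-word character; then one or more of a non-whitespace character; then 2 to 3 of a character in [0-4], then the literal 'qwp' (captured).
Matches to split on: at [3:16] → 'oo%/:-h023qwp'.
With a capturing group present, the delimiter's captured portion is kept in the result list.

['hds', 'oo', '23qwp', 'h09-8q&,@#@734wp-2']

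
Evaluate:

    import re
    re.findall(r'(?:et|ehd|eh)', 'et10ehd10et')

Alternation tries branches left to right and keeps the first one that lets the overall match succeed at that position.
Since nothing is captured, `findall` lists the 3 matched substrings directly.

['et', 'ehd', 'et']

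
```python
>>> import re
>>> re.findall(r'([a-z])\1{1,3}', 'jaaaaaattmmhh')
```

['a', 'a', 't', 'm', 'h']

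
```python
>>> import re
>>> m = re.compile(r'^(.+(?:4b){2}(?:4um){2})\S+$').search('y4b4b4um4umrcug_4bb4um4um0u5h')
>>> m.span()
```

The pattern matches anchored at the start of the string; then one or more of any character, then the literal '4b' repeated 2 times, then the literal '4um' repeated 2 times (captured); then one or more of a non-whitespace character; then anchored at the end.
`re.search` scans for the first position where the pattern succeeds.
The match spans [0:29] → 'y4b4b4um4umrcug_4bb4um4um0u5h'.
Captured: group 1 = 'y4b4b4um4um'.

(0, 29)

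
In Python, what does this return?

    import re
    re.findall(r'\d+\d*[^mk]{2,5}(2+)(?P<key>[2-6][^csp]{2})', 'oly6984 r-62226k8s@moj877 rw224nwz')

[('22', '6k8'), ('2', '4nw')]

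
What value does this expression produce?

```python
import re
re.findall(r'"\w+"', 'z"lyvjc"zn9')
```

Matches: at [1:8] → '"lyvjc"'.
No capturing groups, so `findall` returns the 1 full match string.

['"lyvjc"']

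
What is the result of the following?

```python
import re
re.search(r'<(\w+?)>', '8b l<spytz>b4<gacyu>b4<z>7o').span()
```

The match spans [4:11] → '<spytz>'.

(4, 11)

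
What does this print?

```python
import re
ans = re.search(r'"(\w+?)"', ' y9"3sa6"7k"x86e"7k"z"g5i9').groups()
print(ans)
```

('3sa6',)

Unlike `match`, `search` isn't anchored — it looks for the pattern anywhere in the string.
The match spans [3:9] → '"3sa6"'.
Captured: group 1 = '3sa6'.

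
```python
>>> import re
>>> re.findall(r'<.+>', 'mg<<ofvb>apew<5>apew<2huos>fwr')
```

['<<ofvb>apew<5>apew<2huos>']

Walking the string: at [2:27] → '<<ofvb>apew<5>apew<2huos>'.
Since nothing is captured, `findall` lists the 1 matched substring directly.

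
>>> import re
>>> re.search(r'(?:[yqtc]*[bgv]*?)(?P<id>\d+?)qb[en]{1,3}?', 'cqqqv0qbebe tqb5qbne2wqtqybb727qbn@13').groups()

('0',)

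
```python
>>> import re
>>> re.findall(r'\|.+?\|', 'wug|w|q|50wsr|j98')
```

With the lazy modifier that quantifier settles for the fewest repetitions that let the rest of the pattern succeed (the atoms after it are unaffected and can still be greedy).
Walking the string: at [3:6] → '|w|'; at [7:14] → '|50wsr|'.
No capturing groups, so `findall` returns the 2 full match strings.

['|w|', '|50wsr|']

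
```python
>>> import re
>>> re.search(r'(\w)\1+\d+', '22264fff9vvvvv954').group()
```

A backreference is literal: `\1` must see the identical characters the first group matched.
The match spans [0:5] → '22264'.

'22264'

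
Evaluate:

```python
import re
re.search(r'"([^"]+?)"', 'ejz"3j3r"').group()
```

'"3j3r"'

`re.search` tries every starting position until one works.
The match spans [3:9] → '"3j3r"'.
Captured: group 1 = '3j3r'.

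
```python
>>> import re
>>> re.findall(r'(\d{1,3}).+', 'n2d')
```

This matches 1 to 3 of a digit (captured); then one or more of any character.
One capturing group, so `findall` returns just the captured substring from the one match — 1 in all.

['2']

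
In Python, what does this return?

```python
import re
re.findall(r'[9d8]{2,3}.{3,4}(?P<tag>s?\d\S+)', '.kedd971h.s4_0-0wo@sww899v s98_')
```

['s4_0-0wo@sww899v']

Pattern: 2 to 3 of one of [9d8], then 3 to 4 of any character; then optionally the literal 's', then a digit, then one or more of a non-whitespace character (captured as 'tag').
Walking the string: at [3:26] match 'dd971h.s4_0-0wo@sww899v', group 1 = 's4_0-0wo@sww899v'.
One capturing group, so `findall` returns just the captured substring from the one match — 1 in all.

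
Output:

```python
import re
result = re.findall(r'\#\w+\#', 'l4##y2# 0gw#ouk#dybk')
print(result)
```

['#y2#', '#ouk#']

Scanning left to right: at [3:7] → '#y2#'; at [11:16] → '#ouk#'.
Since nothing is captured, `findall` lists the 2 matched substrings directly.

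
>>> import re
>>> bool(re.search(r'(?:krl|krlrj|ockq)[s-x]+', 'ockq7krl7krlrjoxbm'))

False

Here the pattern never matches, so the call returns None, and `bool(None)` is False.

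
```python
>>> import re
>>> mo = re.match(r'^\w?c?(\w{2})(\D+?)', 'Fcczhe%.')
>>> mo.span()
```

(0, 5)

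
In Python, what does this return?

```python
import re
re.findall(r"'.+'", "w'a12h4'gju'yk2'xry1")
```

["'a12h4'gju'yk2'"]

`findall` yields the raw match text (1 of them) because the pattern has no groups.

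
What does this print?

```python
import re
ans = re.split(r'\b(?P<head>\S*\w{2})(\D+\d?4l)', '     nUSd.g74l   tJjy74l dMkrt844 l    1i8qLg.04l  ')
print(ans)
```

['     ', 'nUSd.g74l', '   tJjy74l', ' dMkrt844 l    ', '1i8qLg', '.04l', '  ']

The pattern matches a word boundary (`\b`, zero-width); then zero or more of a non-whitespace character, then exactly 2 of a word character (captured as 'head'); then one or more of a non-digit, then optionally a digit, then the literal '4l' (captured).
Because the pattern has a capturing group, `split` also inserts each captured text between the pieces.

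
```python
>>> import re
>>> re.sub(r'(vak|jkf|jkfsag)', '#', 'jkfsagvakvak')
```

Branches in `(...|...)` are attempted left-to-right; the first branch that allows the whole pattern to succeed is taken.
Each match is replaced by '#'.

'#sag##'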